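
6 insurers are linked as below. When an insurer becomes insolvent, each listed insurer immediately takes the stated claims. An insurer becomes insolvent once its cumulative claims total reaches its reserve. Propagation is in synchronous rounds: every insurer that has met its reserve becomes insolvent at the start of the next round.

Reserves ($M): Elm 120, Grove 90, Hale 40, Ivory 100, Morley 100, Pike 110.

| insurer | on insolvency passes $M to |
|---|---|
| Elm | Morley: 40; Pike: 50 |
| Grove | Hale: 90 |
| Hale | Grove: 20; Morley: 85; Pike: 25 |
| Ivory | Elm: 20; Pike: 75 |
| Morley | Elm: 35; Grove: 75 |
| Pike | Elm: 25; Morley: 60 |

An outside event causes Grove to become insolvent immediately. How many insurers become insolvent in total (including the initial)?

2

Round 1 — Grove becomes insolvent (initial).
  Hale: +90 → 90 ≥ 40
Round 2 — Hale becomes insolvent.
  Morley: +85 → 85 < 100
  Pike: +25 → 25 < 110
No further insolvencies.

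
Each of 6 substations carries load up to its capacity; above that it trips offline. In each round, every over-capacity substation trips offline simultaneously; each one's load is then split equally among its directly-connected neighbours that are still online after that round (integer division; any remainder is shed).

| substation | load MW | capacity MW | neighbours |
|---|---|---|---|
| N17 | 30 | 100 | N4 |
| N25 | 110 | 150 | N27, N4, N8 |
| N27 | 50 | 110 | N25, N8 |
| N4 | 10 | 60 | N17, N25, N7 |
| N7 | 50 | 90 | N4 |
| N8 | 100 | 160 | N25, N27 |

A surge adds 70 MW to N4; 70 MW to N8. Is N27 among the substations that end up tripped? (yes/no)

yes

Round 1 — N4 at 80 > 60; N8 at 170 > 160. N4, N8 trip offline.
  N4 sheds 80 MW to N17, N25, N7: 26 each (2 lost).
    N17: 30+26 = 56 ≤ 100
    N25: 110+26 = 136 ≤ 150
    N7: 50+26 = 76 ≤ 90
  N8 sheds 170 MW to N25, N27: 85 each.
    N25: 136+85 = 221 > 150
    N27: 50+85 = 135 > 110
Round 2 — N25, N27 trip offline.
  N25 sheds 221 MW: no online neighbours, lost.
  N27 sheds 135 MW: no online neighbours, lost.
No further trips.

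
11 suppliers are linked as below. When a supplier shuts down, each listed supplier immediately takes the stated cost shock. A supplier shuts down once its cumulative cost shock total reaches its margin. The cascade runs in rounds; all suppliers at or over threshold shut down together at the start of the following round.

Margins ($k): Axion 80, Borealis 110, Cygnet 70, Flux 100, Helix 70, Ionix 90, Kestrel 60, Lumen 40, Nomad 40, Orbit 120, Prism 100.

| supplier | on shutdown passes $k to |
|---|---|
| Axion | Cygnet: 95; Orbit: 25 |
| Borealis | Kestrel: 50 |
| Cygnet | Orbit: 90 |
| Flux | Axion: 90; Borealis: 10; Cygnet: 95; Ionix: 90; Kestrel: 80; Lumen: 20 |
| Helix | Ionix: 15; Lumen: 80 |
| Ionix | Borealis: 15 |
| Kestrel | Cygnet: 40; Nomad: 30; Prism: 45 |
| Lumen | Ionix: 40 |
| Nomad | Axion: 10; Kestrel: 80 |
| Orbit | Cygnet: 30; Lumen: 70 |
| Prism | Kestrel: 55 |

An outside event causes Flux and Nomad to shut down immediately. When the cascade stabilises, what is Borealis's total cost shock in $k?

25

Round 1 — Flux, Nomad shut down (initial).
  Axion: +90+10 → 100 ≥ 80
  Borealis: +10 → 10 < 110
  Cygnet: +95 → 95 ≥ 70
  Ionix: +90 → 90 ≥ 90
  Kestrel: +80+80 → 160 ≥ 60
  Lumen: +20 → 20 < 40
Round 2 — Axion, Cygnet, Ionix, Kestrel shut down.
  Borealis: +15 → 25 < 110
  Orbit: +25+90 → 115 < 120
  Prism: +45 → 45 < 100
No further shutdowns.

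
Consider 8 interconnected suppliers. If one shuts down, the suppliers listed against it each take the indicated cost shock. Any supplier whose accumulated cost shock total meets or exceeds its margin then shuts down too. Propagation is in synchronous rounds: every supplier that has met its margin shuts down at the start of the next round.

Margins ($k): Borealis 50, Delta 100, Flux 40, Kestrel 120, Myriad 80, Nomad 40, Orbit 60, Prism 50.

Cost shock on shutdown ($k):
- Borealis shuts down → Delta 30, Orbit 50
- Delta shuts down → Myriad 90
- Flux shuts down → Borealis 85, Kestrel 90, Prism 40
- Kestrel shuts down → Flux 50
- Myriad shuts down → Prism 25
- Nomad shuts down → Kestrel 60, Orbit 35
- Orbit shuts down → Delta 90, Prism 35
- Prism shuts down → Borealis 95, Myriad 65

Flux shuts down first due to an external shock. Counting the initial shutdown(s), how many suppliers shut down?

2

Round 1 — Flux shuts down (initial).
  Borealis: +85 → 85 ≥ 50
  Kestrel: +90 → 90 < 120
  Prism: +40 → 40 < 50
Round 2 — Borealis shuts down.
  Delta: +30 → 30 < 100
  Orbit: +50 → 50 < 60
No further shutdowns.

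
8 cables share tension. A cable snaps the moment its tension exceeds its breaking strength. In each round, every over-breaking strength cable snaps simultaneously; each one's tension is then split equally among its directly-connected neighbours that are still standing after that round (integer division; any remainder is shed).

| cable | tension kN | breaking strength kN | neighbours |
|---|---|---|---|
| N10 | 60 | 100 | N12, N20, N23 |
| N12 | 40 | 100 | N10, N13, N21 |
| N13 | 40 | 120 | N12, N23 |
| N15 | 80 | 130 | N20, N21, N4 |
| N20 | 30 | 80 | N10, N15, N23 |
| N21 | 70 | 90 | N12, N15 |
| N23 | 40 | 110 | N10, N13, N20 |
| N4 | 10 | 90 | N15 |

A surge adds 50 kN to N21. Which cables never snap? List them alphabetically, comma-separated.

Round 1 — N21 at 120 > 90. N21 snaps.
  N21 sheds 120 kN to N12, N15: 60 each.
    N12: 40+60 = 100 ≤ 100
    N15: 80+60 = 140 > 130
Round 2 — N15 snaps.
  N15 sheds 140 kN to N20, N4: 70 each.
    N20: 30+70 = 100 > 80
    N4: 10+70 = 80 ≤ 90
Round 3 — N20 snaps.
  N20 sheds 100 kN to N10, N23: 50 each.
    N10: 60+50 = 110 > 100
    N23: 40+50 = 90 ≤ 110
Round 4 — N10 snaps.
  N10 sheds 110 kN to N12, N23: 55 each.
    N12: 100+55 = 155 > 100
    N23: 90+55 = 145 > 110
Round 5 — N12, N23 snap.
  N12 sheds 155 kN to N13: 155 each.
    N13: 40+155 = 195 > 120
  N23 sheds 145 kN to N13: 145 each.
    N13: 195+145 = 340 > 120
Round 6 — N13 snaps.
  N13 sheds 340 kN: no online neighbours, lost.
No further breaks.

N4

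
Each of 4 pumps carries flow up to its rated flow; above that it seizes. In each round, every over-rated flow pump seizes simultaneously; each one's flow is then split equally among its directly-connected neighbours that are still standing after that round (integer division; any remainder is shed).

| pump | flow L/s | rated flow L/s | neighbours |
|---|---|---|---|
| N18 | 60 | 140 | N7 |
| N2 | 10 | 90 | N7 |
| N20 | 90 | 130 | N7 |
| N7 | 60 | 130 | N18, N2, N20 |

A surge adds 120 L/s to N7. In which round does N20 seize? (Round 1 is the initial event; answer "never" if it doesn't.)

2

Round 1 — N7 at 180 > 130. N7 seizes.
  N7 sheds 180 L/s to N18, N2, N20: 60 each.
    N18: 60+60 = 120 ≤ 140
    N2: 10+60 = 70 ≤ 90
    N20: 90+60 = 150 > 130
Round 2 — N20 seizes.
  N20 sheds 150 L/s: no online neighbours, lost.
No further seizures.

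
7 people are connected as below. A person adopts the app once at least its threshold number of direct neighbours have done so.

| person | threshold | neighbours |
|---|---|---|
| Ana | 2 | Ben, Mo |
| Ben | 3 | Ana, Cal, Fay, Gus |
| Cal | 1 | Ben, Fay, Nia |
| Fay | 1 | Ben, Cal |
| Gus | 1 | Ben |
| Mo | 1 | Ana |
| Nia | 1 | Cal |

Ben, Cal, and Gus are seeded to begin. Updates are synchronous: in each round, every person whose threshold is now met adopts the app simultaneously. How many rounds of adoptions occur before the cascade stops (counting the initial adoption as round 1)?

2

Round 1 — Ben, Cal, Gus adopt the app (initial).
Round 2 — checking thresholds:
  Ana: 1 of 2 neighbours < 2, holds.
  Fay: 2 of 2 neighbours ≥ 1, adopts the app.
  Nia: 1 of 1 neighbours ≥ 1, adopts the app.
Round 3 — no new adoptions; cascade stops.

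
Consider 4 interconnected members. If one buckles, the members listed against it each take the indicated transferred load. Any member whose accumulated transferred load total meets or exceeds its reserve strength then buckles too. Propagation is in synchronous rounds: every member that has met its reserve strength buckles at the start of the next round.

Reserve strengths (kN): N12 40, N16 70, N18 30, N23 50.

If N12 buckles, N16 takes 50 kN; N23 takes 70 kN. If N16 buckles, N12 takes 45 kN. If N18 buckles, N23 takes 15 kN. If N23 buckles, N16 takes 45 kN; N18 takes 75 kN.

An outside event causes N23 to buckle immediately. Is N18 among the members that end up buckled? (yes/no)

Round 1 — N23 buckles (initial).
  N16: +45 → 45 < 70
  N18: +75 → 75 ≥ 30
Round 2 — N18 buckles.
No further bucklings.

yes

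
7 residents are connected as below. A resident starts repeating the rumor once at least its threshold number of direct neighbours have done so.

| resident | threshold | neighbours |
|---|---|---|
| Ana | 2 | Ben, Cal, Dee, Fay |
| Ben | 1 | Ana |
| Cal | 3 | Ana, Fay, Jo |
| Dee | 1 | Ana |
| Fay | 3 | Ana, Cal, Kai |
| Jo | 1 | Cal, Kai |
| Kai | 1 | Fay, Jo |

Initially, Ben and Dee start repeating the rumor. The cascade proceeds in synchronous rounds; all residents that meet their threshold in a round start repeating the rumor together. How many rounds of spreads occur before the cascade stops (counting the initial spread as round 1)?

2

Round 1 — Ben, Dee start repeating the rumor (initial).
Round 2 — checking thresholds:
  Ana: 2 of 4 neighbours ≥ 2, starts repeating the rumor.
Round 3 — no new spreads; cascade stops.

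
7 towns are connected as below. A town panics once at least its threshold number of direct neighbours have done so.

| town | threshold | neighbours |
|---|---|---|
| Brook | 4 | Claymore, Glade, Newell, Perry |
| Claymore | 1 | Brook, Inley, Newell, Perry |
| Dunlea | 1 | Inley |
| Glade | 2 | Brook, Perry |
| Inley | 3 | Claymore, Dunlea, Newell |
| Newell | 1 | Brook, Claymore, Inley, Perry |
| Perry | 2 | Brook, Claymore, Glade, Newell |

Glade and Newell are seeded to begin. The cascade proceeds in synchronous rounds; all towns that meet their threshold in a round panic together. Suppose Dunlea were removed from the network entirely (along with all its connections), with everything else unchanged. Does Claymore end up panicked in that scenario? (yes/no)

With Dunlea removed:
Round 1 — Glade, Newell panic (initial).
Round 2 — checking thresholds:
  Brook: 2 of 4 neighbours < 4, holds.
  Claymore: 1 of 4 neighbours ≥ 1, panics.
  Inley: 1 of 2 neighbours < 3, holds.
  Perry: 2 of 4 neighbours ≥ 2, panics.
Round 3 — checking thresholds:
  Brook: 4 of 4 neighbours ≥ 4, panics.
  Inley: 2 of 2 neighbours < 3, holds.
Round 4 — no new panics; cascade stops.

yes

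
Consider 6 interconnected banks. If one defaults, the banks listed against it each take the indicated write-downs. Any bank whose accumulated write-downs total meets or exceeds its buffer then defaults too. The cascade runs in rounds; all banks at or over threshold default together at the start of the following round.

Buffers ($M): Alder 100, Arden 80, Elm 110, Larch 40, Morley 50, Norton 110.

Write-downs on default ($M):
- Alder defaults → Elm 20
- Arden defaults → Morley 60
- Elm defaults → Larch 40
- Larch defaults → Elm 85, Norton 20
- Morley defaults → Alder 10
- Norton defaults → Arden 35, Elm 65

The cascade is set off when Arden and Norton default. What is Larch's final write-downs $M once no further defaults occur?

0

Round 1 — Arden, Norton default (initial).
  Elm: +65 → 65 < 110
  Morley: +60 → 60 ≥ 50
Round 2 — Morley defaults.
  Alder: +10 → 10 < 100
No further defaults.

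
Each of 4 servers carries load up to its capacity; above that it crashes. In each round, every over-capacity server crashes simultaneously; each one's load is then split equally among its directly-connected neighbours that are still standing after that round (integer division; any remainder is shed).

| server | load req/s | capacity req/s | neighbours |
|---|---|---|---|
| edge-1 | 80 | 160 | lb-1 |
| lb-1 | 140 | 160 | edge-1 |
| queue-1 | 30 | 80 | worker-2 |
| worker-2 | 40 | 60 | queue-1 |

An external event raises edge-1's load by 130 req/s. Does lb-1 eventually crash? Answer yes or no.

Round 1 — edge-1 at 210 > 160. edge-1 crashes.
  edge-1 sheds 210 req/s to lb-1: 210 each.
    lb-1: 140+210 = 350 > 160
Round 2 — lb-1 crashes.
  lb-1 sheds 350 req/s: no online neighbours, lost.
No further crashes.

yes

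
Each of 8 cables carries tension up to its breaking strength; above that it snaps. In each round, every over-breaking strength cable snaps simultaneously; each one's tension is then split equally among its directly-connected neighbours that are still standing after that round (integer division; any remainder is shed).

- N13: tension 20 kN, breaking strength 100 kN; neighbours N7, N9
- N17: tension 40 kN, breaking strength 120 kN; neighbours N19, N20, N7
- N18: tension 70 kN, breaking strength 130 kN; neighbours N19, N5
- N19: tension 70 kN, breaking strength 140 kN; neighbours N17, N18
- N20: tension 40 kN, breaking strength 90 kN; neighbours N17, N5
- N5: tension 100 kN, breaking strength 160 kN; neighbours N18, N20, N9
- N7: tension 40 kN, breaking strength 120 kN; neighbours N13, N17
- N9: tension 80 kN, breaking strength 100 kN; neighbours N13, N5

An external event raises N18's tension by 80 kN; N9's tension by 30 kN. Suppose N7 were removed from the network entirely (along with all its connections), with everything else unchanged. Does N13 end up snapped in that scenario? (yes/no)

With N7 removed:
Round 1 — N18 at 150 > 130; N9 at 110 > 100. N18, N9 snap.
  N18 sheds 150 kN to N19, N5: 75 each.
    N19: 70+75 = 145 > 140
    N5: 100+75 = 175 > 160
  N9 sheds 110 kN to N13, N5: 55 each.
    N13: 20+55 = 75 ≤ 100
    N5: 175+55 = 230 > 160
Round 2 — N19, N5 snap.
  N19 sheds 145 kN to N17: 145 each.
    N17: 40+145 = 185 > 120
  N5 sheds 230 kN to N20: 230 each.
    N20: 40+230 = 270 > 90
Round 3 — N17, N20 snap.
  N17 sheds 185 kN: no online neighbours, lost.
  N20 sheds 270 kN: no online neighbours, lost.
No further breaks.

no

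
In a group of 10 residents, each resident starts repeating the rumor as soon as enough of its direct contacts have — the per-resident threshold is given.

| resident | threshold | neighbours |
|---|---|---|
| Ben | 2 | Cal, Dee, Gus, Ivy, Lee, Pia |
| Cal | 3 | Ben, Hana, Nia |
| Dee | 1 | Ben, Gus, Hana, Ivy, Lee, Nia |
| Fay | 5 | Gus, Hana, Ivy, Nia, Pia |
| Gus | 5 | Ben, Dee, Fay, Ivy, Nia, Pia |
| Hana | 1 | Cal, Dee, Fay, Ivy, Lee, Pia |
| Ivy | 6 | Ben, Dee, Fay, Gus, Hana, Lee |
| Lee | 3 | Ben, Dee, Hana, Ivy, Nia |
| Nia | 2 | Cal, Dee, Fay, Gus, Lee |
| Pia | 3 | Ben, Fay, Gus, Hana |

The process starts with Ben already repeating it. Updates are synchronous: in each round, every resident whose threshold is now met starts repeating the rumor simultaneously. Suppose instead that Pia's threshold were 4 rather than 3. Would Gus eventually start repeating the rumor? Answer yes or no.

With Pia's threshold at 4:
Round 1 — Ben starts repeating the rumor (initial).
Round 2 — checking thresholds:
  Cal: 1 of 3 neighbours < 3, not yet.
  Dee: 1 of 6 neighbours ≥ 1, starts repeating the rumor.
  Gus: 1 of 6 neighbours < 5, not yet.
  Ivy: 1 of 6 neighbours < 6, not yet.
  Lee: 1 of 5 neighbours < 3, not yet.
  Pia: 1 of 4 neighbours < 4, not yet.
Round 3 — checking thresholds:
  Cal: 1 of 3 neighbours < 3, not yet.
  Gus: 2 of 6 neighbours < 5, not yet.
  Hana: 1 of 6 neighbours ≥ 1, starts repeating the rumor.
  Ivy: 2 of 6 neighbours < 6, not yet.
  Lee: 2 of 5 neighbours < 3, not yet.
  Nia: 1 of 5 neighbours < 2, not yet.
  Pia: 1 of 4 neighbours < 4, not yet.
Round 4 — checking thresholds:
  Cal: 2 of 3 neighbours < 3, not yet.
  Fay: 1 of 5 neighbours < 5, not yet.
  Gus: 2 of 6 neighbours < 5, not yet.
  Ivy: 3 of 6 neighbours < 6, not yet.
  Lee: 3 of 5 neighbours ≥ 3, starts repeating the rumor.
  Nia: 1 of 5 neighbours < 2, not yet.
  Pia: 2 of 4 neighbours < 4, not yet.
Round 5 — checking thresholds:
  Cal: 2 of 3 neighbours < 3, not yet.
  Fay: 1 of 5 neighbours < 5, not yet.
  Gus: 2 of 6 neighbours < 5, not yet.
  Ivy: 4 of 6 neighbours < 6, not yet.
  Nia: 2 of 5 neighbours ≥ 2, starts repeating the rumor.
  Pia: 2 of 4 neighbours < 4, not yet.
Round 6 — checking thresholds:
  Cal: 3 of 3 neighbours ≥ 3, starts repeating the rumor.
  Fay: 2 of 5 neighbours < 5, not yet.
  Gus: 3 of 6 neighbours < 5, not yet.
  Ivy: 4 of 6 neighbours < 6, not yet.
  Pia: 2 of 4 neighbours < 4, not yet.
Round 7 — no new spreads; cascade stops.

no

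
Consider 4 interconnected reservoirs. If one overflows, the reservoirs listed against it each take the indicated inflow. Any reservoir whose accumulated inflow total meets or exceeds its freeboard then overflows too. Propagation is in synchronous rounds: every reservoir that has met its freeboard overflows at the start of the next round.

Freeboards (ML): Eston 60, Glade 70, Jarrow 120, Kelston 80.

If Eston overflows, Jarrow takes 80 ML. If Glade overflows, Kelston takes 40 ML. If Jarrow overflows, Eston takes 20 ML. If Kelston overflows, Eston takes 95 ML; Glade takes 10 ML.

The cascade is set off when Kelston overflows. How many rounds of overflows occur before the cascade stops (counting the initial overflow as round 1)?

Round 1 — Kelston overflows (initial).
  Eston: +95 → 95 ≥ 60
  Glade: +10 → 10 < 70
Round 2 — Eston overflows.
  Jarrow: +80 → 80 < 120
No further overflows.

2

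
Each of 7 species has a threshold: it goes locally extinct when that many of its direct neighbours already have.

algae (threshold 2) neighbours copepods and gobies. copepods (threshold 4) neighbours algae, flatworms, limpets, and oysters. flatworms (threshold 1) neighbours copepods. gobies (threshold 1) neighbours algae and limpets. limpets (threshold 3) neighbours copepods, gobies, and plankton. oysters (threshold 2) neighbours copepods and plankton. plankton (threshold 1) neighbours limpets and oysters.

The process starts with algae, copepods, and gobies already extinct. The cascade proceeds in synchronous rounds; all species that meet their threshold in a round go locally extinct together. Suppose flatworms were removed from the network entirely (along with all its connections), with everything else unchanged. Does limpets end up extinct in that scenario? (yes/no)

With flatworms removed:
Round 1 — algae, copepods, gobies go locally extinct (initial).
Round 2 — no new extinctions; cascade stops.

no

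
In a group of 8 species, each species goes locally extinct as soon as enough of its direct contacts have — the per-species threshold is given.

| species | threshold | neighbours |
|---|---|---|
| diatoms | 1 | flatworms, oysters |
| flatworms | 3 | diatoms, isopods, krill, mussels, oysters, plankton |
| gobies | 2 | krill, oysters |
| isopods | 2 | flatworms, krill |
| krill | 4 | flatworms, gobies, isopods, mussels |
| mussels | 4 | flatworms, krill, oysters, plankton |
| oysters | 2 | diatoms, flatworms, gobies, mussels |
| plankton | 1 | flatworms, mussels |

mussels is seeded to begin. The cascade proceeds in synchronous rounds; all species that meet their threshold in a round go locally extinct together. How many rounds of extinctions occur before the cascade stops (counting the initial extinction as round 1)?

Round 1 — mussels goes locally extinct (initial).
Round 2 — checking thresholds:
  flatworms: 1 of 6 neighbours < 3, holds.
  krill: 1 of 4 neighbours < 4, holds.
  oysters: 1 of 4 neighbours < 2, holds.
  plankton: 1 of 2 neighbours ≥ 1, goes locally extinct.
Round 3 — no new extinctions; cascade stops.

2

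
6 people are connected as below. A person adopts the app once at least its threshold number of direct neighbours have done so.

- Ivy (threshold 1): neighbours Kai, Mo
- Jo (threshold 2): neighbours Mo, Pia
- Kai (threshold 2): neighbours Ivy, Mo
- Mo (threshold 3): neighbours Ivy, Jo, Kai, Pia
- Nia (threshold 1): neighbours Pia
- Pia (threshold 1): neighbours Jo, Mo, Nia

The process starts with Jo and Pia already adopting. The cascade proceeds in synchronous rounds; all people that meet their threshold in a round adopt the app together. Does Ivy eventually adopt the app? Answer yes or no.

Round 1 — Jo, Pia adopt the app (initial).
Round 2 — checking thresholds:
  Mo: 2 of 4 neighbours < 3, below threshold.
  Nia: 1 of 1 neighbours ≥ 1, adopts the app.
Round 3 — no new adoptions; cascade stops.

no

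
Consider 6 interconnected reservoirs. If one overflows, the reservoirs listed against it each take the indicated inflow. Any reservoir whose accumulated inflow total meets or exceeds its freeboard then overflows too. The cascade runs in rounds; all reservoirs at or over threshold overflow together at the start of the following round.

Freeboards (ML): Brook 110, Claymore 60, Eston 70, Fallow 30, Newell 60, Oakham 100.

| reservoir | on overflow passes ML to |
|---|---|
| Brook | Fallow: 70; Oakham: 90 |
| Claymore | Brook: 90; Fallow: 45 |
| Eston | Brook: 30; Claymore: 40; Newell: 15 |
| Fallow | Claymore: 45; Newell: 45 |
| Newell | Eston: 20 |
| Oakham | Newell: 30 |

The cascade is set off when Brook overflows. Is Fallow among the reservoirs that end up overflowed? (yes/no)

Round 1 — Brook overflows (initial).
  Fallow: +70 → 70 ≥ 30
  Oakham: +90 → 90 < 100
Round 2 — Fallow overflows.
  Claymore: +45 → 45 < 60
  Newell: +45 → 45 < 60
No further overflows.

yes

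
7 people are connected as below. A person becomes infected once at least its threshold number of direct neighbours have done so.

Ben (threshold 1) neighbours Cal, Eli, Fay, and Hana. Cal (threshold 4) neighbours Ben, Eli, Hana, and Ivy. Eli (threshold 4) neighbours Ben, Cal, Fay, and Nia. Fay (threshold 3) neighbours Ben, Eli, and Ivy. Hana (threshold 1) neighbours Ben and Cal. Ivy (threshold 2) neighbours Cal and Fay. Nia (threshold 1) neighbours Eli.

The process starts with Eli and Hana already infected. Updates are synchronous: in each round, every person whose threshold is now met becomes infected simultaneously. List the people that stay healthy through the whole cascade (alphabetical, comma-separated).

Cal, Fay, Ivy

Round 1 — Eli, Hana become infected (initial).
Round 2 — checking thresholds:
  Ben: 2 of 4 neighbours ≥ 1, becomes infected.
  Cal: 2 of 4 neighbours < 4, not yet.
  Fay: 1 of 3 neighbours < 3, not yet.
  Nia: 1 of 1 neighbours ≥ 1, becomes infected.
Round 3 — no new infections; cascade stops.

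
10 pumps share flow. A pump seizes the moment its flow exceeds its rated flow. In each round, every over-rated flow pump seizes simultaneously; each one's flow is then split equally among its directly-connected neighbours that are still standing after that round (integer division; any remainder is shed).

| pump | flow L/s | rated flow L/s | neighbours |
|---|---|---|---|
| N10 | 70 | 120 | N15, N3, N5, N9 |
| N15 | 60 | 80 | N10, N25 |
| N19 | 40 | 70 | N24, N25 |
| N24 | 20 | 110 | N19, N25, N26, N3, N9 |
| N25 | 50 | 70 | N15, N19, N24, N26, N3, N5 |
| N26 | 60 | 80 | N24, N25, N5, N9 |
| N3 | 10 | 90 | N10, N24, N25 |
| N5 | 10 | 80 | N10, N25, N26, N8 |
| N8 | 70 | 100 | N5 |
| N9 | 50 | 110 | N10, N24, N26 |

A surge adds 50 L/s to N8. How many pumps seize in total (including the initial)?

Round 1 — N8 at 120 > 100. N8 seizes.
  N8 sheds 120 L/s to N5: 120 each.
    N5: 10+120 = 130 > 80
Round 2 — N5 seizes.
  N5 sheds 130 L/s to N10, N25, N26: 43 each (1 lost).
    N10: 70+43 = 113 ≤ 120
    N25: 50+43 = 93 > 70
    N26: 60+43 = 103 > 80
Round 3 — N25, N26 seize.
  N25 sheds 93 L/s to N15, N19, N24, N3: 23 each (1 lost).
    N15: 60+23 = 83 > 80
    N19: 40+23 = 63 ≤ 70
    N24: 20+23 = 43 ≤ 110
    N3: 10+23 = 33 ≤ 90
  N26 sheds 103 L/s to N24, N9: 51 each (1 lost).
    N24: 43+51 = 94 ≤ 110
    N9: 50+51 = 101 ≤ 110
Round 4 — N15 seizes.
  N15 sheds 83 L/s to N10: 83 each.
    N10: 113+83 = 196 > 120
Round 5 — N10 seizes.
  N10 sheds 196 L/s to N3, N9: 98 each.
    N3: 33+98 = 131 > 90
    N9: 101+98 = 199 > 110
Round 6 — N3, N9 seize.
  N3 sheds 131 L/s to N24: 131 each.
    N24: 94+131 = 225 > 110
  N9 sheds 199 L/s to N24: 199 each.
    N24: 225+199 = 424 > 110
Round 7 — N24 seizes.
  N24 sheds 424 L/s to N19: 424 each.
    N19: 63+424 = 487 > 70
Round 8 — N19 seizes.
  N19 sheds 487 L/s: no online neighbours, lost.
No further seizures.

10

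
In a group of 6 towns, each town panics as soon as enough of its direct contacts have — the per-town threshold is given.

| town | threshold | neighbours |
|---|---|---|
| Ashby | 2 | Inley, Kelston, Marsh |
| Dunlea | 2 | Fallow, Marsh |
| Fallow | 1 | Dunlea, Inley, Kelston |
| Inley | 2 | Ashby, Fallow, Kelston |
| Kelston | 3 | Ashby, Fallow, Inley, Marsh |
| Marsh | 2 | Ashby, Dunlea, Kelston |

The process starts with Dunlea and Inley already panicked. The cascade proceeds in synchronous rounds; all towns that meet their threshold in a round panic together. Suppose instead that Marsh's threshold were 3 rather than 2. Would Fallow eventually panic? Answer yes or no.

With Marsh's threshold at 3:
Round 1 — Dunlea, Inley panic (initial).
Round 2 — checking thresholds:
  Ashby: 1 of 3 neighbours < 2, below threshold.
  Fallow: 2 of 3 neighbours ≥ 1, panics.
  Kelston: 1 of 4 neighbours < 3, below threshold.
  Marsh: 1 of 3 neighbours < 3, below threshold.
Round 3 — no new panics; cascade stops.

yes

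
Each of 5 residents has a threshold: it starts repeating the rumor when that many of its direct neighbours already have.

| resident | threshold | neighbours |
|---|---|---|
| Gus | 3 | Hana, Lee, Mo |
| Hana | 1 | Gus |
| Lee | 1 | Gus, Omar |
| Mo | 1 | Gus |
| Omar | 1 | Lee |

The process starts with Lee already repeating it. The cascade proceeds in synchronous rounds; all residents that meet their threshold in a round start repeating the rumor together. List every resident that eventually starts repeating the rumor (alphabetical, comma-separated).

Round 1 — Lee starts repeating the rumor (initial).
Round 2 — checking thresholds:
  Gus: 1 of 3 neighbours < 3, holds.
  Omar: 1 of 1 neighbours ≥ 1, starts repeating the rumor.
Round 3 — no new spreads; cascade stops.

Lee, Omar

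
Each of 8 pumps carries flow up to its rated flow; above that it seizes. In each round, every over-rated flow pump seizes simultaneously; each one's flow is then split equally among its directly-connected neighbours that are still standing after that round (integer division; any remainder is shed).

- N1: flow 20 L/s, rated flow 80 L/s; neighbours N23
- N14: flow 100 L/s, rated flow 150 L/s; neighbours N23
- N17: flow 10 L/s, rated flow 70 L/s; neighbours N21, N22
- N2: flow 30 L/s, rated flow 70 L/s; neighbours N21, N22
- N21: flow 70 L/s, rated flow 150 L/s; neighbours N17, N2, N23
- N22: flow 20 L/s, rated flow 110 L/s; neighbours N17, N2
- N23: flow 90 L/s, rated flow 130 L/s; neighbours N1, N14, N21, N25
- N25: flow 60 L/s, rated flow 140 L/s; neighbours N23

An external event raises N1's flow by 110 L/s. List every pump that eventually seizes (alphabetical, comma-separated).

Round 1 — N1 at 130 > 80. N1 seizes.
  N1 sheds 130 L/s to N23: 130 each.
    N23: 90+130 = 220 > 130
Round 2 — N23 seizes.
  N23 sheds 220 L/s to N14, N21, N25: 73 each (1 lost).
    N14: 100+73 = 173 > 150
    N21: 70+73 = 143 ≤ 150
    N25: 60+73 = 133 ≤ 140
Round 3 — N14 seizes.
  N14 sheds 173 L/s: no online neighbours, lost.
No further seizures.

N1, N14, N23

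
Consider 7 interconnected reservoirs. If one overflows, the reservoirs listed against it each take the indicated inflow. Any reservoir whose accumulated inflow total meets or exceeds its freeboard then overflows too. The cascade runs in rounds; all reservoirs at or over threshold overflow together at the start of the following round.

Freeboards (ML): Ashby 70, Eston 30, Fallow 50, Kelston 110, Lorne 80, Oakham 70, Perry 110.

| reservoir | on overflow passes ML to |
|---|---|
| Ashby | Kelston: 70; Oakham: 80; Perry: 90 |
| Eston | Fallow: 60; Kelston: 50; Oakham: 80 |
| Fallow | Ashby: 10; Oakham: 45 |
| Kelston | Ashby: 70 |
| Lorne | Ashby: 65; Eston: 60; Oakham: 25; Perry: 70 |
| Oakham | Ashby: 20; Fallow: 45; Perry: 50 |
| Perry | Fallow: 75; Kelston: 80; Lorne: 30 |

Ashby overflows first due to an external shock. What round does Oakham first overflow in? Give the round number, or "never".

2

Round 1 — Ashby overflows (initial).
  Kelston: +70 → 70 < 110
  Oakham: +80 → 80 ≥ 70
  Perry: +90 → 90 < 110
Round 2 — Oakham overflows.
  Fallow: +45 → 45 < 50
  Perry: +50 → 140 ≥ 110
Round 3 — Perry overflows.
  Fallow: +75 → 120 ≥ 50
  Kelston: +80 → 150 ≥ 110
  Lorne: +30 → 30 < 80
Round 4 — Fallow, Kelston overflow.
No further overflows.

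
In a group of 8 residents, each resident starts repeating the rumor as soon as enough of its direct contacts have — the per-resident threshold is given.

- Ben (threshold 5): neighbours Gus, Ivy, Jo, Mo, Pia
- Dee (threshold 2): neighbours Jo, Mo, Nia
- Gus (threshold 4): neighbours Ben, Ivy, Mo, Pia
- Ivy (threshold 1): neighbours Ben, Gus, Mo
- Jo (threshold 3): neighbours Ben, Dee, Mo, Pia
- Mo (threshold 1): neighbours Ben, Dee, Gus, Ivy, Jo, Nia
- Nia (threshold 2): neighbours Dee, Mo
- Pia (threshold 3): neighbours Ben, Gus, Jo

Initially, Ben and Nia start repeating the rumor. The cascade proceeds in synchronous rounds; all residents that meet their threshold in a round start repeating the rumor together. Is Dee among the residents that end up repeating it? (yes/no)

yes

Round 1 — Ben, Nia start repeating the rumor (initial).
Round 2 — checking thresholds:
  Dee: 1 of 3 neighbours < 2, holds.
  Gus: 1 of 4 neighbours < 4, holds.
  Ivy: 1 of 3 neighbours ≥ 1, starts repeating the rumor.
  Jo: 1 of 4 neighbours < 3, holds.
  Mo: 2 of 6 neighbours ≥ 1, starts repeating the rumor.
  Pia: 1 of 3 neighbours < 3, holds.
Round 3 — checking thresholds:
  Dee: 2 of 3 neighbours ≥ 2, starts repeating the rumor.
  Gus: 3 of 4 neighbours < 4, holds.
  Jo: 2 of 4 neighbours < 3, holds.
  Pia: 1 of 3 neighbours < 3, holds.
Round 4 — checking thresholds:
  Gus: 3 of 4 neighbours < 4, holds.
  Jo: 3 of 4 neighbours ≥ 3, starts repeating the rumor.
  Pia: 1 of 3 neighbours < 3, holds.
Round 5 — no new spreads; cascade stops.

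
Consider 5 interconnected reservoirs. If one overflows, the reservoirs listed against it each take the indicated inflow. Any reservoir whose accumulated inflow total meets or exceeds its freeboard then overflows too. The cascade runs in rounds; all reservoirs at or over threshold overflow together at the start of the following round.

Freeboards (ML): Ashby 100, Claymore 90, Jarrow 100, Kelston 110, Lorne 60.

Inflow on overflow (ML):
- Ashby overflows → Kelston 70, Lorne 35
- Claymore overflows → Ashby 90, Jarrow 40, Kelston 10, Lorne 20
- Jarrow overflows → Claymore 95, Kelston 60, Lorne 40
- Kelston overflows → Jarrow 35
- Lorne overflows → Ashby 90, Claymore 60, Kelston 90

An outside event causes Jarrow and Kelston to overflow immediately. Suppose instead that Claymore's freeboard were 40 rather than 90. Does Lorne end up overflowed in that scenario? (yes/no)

yes

With Claymore's freeboard at 40:
Round 1 — Jarrow, Kelston overflow (initial).
  Claymore: +95 → 95 ≥ 40
  Lorne: +40 → 40 < 60
Round 2 — Claymore overflows.
  Ashby: +90 → 90 < 100
  Lorne: +20 → 60 ≥ 60
Round 3 — Lorne overflows.
  Ashby: +90 → 180 ≥ 100
Round 4 — Ashby overflows.
No further overflows.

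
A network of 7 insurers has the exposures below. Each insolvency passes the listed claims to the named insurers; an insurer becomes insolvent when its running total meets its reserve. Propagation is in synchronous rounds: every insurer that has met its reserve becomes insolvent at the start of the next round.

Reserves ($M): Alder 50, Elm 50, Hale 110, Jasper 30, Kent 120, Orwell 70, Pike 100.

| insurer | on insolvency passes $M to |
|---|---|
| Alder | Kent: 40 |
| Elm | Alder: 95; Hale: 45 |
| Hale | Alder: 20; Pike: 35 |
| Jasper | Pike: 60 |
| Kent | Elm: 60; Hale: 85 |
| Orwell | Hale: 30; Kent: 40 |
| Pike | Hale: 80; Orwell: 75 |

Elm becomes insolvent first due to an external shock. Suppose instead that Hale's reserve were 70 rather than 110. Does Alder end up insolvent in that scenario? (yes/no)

With Hale's reserve at 70:
Round 1 — Elm becomes insolvent (initial).
  Alder: +95 → 95 ≥ 50
  Hale: +45 → 45 < 70
Round 2 — Alder becomes insolvent.
  Kent: +40 → 40 < 120
No further insolvencies.

yes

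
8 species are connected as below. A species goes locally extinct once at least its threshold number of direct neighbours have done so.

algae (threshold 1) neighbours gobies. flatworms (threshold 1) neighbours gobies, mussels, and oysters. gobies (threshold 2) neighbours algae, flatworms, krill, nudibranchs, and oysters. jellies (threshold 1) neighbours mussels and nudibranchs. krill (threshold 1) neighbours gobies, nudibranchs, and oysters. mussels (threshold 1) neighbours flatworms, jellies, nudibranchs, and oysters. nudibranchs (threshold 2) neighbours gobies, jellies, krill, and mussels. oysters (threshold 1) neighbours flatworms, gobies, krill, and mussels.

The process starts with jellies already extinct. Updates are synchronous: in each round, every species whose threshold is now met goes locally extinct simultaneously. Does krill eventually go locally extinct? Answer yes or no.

yes

Round 1 — jellies goes locally extinct (initial).
Round 2 — checking thresholds:
  mussels: 1 of 4 neighbours ≥ 1, goes locally extinct.
  nudibranchs: 1 of 4 neighbours < 2, below threshold.
Round 3 — checking thresholds:
  flatworms: 1 of 3 neighbours ≥ 1, goes locally extinct.
  nudibranchs: 2 of 4 neighbours ≥ 2, goes locally extinct.
  oysters: 1 of 4 neighbours ≥ 1, goes locally extinct.
Round 4 — checking thresholds:
  gobies: 3 of 5 neighbours ≥ 2, goes locally extinct.
  krill: 2 of 3 neighbours ≥ 1, goes locally extinct.
Round 5 — checking thresholds:
  algae: 1 of 1 neighbours ≥ 1, goes locally extinct.
Round 6 — no new extinctions; cascade stops.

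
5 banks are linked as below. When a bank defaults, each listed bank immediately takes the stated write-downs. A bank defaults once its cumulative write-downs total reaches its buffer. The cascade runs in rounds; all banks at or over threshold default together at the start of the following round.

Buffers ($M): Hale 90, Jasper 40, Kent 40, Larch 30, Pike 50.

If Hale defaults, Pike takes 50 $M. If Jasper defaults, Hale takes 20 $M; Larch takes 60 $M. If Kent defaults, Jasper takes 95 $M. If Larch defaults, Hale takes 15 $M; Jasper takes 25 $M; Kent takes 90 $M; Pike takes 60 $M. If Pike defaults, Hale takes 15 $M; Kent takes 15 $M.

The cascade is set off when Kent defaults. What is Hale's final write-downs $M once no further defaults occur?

Round 1 — Kent defaults (initial).
  Jasper: +95 → 95 ≥ 40
Round 2 — Jasper defaults.
  Hale: +20 → 20 < 90
  Larch: +60 → 60 ≥ 30
Round 3 — Larch defaults.
  Hale: +15 → 35 < 90
  Pike: +60 → 60 ≥ 50
Round 4 — Pike defaults.
  Hale: +15 → 50 < 90
No further defaults.

50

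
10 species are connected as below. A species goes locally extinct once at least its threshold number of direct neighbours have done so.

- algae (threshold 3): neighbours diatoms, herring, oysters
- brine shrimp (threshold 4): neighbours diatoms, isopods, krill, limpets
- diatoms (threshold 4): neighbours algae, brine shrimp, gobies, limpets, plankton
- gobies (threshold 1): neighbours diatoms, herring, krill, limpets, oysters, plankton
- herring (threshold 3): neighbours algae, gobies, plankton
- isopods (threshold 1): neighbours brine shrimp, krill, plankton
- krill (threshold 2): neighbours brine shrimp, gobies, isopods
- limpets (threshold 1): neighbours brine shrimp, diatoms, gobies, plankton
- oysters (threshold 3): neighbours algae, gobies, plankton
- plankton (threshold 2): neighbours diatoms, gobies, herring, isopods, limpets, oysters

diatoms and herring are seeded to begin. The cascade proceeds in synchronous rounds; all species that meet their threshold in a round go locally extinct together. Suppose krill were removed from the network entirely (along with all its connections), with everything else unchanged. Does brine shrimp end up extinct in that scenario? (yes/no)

With krill removed:
Round 1 — diatoms, herring go locally extinct (initial).
Round 2 — checking thresholds:
  algae: 2 of 3 neighbours < 3, holds.
  brine shrimp: 1 of 3 neighbours < 4, holds.
  gobies: 2 of 5 neighbours ≥ 1, goes locally extinct.
  limpets: 1 of 4 neighbours ≥ 1, goes locally extinct.
  plankton: 2 of 6 neighbours ≥ 2, goes locally extinct.
Round 3 — checking thresholds:
  algae: 2 of 3 neighbours < 3, holds.
  brine shrimp: 2 of 3 neighbours < 4, holds.
  isopods: 1 of 2 neighbours ≥ 1, goes locally extinct.
  oysters: 2 of 3 neighbours < 3, holds.
Round 4 — no new extinctions; cascade stops.

no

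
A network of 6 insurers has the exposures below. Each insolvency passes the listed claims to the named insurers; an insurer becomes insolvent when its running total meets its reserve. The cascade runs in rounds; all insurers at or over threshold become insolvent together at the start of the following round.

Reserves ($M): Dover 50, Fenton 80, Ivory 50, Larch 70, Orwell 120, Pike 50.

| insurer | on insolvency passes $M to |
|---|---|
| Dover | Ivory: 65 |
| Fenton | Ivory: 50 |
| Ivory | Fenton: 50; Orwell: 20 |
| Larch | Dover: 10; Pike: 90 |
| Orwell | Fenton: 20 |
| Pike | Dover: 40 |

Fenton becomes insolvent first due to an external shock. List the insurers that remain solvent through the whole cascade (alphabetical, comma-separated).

Dover, Larch, Orwell, Pike

Round 1 — Fenton becomes insolvent (initial).
  Ivory: +50 → 50 ≥ 50
Round 2 — Ivory becomes insolvent.
  Orwell: +20 → 20 < 120
No further insolvencies.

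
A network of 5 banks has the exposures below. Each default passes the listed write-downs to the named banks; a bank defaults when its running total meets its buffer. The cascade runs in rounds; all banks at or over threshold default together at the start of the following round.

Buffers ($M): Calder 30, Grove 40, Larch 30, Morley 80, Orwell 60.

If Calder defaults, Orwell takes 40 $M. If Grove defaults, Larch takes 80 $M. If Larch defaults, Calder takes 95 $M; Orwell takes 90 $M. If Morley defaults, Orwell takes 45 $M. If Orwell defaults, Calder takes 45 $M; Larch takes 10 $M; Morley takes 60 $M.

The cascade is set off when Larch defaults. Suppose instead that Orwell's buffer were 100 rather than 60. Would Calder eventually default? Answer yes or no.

yes

With Orwell's buffer at 100:
Round 1 — Larch defaults (initial).
  Calder: +95 → 95 ≥ 30
  Orwell: +90 → 90 < 100
Round 2 — Calder defaults.
  Orwell: +40 → 130 ≥ 100
Round 3 — Orwell defaults.
  Morley: +60 → 60 < 80
No further defaults.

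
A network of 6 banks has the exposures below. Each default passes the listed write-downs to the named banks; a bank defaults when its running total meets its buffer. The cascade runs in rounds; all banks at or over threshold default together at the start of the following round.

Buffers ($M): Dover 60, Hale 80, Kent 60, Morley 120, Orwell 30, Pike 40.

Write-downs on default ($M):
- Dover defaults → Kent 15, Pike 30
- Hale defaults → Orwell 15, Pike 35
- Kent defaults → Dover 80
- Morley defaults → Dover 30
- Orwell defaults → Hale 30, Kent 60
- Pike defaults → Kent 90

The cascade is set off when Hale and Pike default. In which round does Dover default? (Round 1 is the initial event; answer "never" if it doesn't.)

3

Round 1 — Hale, Pike default (initial).
  Kent: +90 → 90 ≥ 60
  Orwell: +15 → 15 < 30
Round 2 — Kent defaults.
  Dover: +80 → 80 ≥ 60
Round 3 — Dover defaults.
No further defaults.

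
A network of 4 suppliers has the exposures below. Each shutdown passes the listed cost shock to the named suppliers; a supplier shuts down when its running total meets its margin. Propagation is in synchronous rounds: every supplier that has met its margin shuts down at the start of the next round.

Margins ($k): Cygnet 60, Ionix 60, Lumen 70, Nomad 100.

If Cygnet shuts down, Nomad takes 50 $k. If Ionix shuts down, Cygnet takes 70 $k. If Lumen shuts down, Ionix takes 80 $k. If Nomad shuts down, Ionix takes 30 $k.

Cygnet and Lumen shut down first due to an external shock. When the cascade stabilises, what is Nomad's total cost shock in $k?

Round 1 — Cygnet, Lumen shut down (initial).
  Ionix: +80 → 80 ≥ 60
  Nomad: +50 → 50 < 100
Round 2 — Ionix shuts down.
No further shutdowns.

50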